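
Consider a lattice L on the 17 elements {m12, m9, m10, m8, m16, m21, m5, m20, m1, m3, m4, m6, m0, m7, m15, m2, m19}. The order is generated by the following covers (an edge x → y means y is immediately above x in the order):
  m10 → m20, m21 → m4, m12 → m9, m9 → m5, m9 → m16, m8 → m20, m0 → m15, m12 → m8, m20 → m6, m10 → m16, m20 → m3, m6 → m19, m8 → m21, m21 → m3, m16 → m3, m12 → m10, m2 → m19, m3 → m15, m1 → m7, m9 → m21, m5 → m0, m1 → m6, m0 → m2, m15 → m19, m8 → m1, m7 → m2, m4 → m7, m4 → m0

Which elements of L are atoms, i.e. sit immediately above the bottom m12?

m10, m8, m9

The atoms are exactly the elements that cover m12: m10, m8, m9.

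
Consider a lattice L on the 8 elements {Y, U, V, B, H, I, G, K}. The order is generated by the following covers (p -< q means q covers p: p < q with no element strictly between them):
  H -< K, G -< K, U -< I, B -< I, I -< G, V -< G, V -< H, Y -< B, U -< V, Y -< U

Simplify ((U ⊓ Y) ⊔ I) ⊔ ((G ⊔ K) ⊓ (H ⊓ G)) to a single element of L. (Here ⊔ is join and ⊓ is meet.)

U ∧ Y = Y
Y ∨ I = I
G ∨ K = K
H ∧ G = V
K ∧ V = V
I ∨ V = G

G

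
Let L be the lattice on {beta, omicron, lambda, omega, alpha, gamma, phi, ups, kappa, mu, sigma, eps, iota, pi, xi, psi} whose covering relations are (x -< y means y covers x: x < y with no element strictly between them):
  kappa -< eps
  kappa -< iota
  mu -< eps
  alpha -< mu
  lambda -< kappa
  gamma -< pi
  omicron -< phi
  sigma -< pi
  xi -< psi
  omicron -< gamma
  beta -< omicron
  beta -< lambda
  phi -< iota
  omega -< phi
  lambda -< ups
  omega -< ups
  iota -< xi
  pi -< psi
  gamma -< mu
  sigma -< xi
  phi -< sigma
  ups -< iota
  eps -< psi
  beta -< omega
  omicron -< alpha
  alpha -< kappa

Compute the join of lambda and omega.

Common upper bounds of {lambda, omega}: iota, psi, ups, xi.
The least among these is ups.

ups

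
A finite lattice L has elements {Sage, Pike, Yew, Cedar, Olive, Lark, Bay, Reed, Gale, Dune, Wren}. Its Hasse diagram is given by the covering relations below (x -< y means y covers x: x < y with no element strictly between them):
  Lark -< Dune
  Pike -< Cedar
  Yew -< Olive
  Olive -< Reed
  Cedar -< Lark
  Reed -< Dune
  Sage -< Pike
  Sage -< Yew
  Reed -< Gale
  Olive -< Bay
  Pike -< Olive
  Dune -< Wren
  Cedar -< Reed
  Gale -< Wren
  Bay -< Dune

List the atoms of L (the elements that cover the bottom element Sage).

The atoms are exactly the elements that cover Sage: Pike, Yew.

Pike, Yew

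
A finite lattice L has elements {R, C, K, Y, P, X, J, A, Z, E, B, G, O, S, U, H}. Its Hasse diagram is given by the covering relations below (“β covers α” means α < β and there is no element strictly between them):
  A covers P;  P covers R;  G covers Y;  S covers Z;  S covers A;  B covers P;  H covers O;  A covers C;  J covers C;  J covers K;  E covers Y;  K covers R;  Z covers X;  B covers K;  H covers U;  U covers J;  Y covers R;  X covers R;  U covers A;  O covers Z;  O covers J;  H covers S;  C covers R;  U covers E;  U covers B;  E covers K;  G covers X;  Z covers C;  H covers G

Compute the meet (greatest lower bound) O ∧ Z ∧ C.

Common lower bounds of {O, Z, C}: C, R.
The greatest among these is C.

C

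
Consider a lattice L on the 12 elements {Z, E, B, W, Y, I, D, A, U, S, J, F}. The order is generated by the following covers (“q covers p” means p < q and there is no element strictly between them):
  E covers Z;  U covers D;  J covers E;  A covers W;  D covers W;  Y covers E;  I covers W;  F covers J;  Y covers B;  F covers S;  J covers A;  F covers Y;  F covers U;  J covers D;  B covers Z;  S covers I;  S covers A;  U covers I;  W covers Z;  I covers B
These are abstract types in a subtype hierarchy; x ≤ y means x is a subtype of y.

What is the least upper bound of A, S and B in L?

S

Common upper bounds of {A, S, B}: F, S.
The least among these is S.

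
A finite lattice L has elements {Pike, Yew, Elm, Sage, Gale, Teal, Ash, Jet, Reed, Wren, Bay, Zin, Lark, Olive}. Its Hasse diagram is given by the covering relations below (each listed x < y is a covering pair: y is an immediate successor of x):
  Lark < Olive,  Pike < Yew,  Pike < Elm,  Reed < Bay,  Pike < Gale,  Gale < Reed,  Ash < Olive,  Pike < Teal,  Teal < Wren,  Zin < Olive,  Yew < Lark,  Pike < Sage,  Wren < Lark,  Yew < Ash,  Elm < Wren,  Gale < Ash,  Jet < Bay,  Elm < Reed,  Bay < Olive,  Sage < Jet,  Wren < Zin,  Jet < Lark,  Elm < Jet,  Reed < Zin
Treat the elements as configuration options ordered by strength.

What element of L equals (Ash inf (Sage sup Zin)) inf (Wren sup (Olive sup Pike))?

Ash

Sage ∨ Zin = Olive
Ash ∧ Olive = Ash
Olive ∨ Pike = Olive
Wren ∨ Olive = Olive
Ash ∧ Olive = Ash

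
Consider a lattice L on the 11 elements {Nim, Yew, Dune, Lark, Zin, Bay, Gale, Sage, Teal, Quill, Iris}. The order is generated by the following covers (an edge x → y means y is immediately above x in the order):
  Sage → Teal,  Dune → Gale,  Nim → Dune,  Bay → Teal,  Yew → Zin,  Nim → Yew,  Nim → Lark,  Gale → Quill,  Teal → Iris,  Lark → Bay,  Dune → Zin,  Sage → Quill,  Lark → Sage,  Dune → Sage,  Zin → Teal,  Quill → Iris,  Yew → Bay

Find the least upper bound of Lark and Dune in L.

Common upper bounds of {Lark, Dune}: Iris, Quill, Sage, Teal.
The least among these is Sage.

Sage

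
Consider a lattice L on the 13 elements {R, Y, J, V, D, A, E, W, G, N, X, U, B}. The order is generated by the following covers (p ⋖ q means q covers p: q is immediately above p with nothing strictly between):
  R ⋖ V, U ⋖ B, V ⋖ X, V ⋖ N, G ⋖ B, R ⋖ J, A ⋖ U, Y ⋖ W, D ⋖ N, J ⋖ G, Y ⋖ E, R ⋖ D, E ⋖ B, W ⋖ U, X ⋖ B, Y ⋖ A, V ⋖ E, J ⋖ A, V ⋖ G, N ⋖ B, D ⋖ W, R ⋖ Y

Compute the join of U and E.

Common upper bounds of {U, E}: B.
The least among these is B.

B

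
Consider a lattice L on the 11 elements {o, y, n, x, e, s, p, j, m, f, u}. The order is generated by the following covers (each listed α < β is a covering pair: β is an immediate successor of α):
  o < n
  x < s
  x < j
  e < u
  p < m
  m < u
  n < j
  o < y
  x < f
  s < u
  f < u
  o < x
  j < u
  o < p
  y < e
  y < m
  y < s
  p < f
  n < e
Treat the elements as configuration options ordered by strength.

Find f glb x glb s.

Common lower bounds of {f, x, s}: o, x.
The greatest among these is x.

x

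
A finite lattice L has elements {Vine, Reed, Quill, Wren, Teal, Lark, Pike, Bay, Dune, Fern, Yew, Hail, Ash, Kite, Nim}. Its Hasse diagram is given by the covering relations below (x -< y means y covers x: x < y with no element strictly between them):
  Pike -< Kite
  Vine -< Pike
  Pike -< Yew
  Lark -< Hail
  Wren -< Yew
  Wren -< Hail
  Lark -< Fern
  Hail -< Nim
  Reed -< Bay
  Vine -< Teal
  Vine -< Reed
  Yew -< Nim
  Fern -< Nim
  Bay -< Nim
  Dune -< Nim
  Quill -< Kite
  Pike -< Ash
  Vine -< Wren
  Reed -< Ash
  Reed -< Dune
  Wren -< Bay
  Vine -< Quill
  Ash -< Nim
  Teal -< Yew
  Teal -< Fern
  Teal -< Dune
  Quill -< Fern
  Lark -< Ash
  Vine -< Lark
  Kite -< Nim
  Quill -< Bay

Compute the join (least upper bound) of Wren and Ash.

Common upper bounds of {Wren, Ash}: Nim.
The least among these is Nim.

Nim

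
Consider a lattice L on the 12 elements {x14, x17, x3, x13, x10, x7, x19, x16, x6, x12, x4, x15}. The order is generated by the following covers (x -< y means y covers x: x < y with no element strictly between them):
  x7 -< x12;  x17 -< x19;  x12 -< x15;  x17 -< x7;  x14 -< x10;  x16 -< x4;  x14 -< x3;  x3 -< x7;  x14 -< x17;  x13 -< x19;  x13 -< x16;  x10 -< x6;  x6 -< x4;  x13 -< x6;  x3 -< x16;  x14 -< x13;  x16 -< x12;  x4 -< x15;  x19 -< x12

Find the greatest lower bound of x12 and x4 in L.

Common lower bounds of {x12, x4}: x13, x14, x16, x3.
The greatest among these is x16.

x16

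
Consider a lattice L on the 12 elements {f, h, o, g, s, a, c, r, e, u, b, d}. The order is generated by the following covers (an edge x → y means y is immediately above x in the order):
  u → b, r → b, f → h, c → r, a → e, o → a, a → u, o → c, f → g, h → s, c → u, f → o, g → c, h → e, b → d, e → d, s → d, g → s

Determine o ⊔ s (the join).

Common upper bounds of {o, s}: d.
The least among these is d.

d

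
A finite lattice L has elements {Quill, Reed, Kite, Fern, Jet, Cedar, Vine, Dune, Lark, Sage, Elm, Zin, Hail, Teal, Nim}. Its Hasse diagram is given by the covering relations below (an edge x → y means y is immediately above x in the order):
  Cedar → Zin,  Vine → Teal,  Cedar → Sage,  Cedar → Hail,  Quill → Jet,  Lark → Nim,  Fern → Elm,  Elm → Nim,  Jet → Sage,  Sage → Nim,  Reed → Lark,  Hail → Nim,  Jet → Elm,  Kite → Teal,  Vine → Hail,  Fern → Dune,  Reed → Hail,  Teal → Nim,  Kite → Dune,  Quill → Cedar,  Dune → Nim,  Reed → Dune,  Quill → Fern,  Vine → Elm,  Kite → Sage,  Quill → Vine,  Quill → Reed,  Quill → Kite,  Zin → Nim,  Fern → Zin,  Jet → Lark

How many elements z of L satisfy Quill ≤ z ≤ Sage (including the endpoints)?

5

The interval [Quill, Sage] = {Cedar, Jet, Kite, Quill, Sage}, which has 5 elements.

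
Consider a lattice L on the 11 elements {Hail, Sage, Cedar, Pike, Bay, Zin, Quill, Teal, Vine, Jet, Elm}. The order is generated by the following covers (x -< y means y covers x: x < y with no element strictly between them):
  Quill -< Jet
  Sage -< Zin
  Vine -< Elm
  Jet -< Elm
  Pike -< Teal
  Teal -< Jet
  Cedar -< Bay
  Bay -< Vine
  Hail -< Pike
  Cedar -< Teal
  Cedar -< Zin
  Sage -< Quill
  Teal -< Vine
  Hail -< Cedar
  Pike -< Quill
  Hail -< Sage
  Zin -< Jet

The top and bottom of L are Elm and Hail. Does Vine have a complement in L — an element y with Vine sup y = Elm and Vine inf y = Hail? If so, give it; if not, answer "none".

Need y with Vine ∨ y = Elm and Vine ∧ y = Hail.
Checking each element gives: Sage.

Sage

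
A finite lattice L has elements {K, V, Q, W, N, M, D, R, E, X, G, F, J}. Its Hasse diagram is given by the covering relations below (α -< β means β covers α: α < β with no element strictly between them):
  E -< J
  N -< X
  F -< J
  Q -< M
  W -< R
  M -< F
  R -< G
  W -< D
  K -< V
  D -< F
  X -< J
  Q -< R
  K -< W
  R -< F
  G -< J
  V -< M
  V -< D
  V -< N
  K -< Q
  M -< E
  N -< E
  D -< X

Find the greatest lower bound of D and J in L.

D

Common lower bounds of {D, J}: D, K, V, W.
The greatest among these is D.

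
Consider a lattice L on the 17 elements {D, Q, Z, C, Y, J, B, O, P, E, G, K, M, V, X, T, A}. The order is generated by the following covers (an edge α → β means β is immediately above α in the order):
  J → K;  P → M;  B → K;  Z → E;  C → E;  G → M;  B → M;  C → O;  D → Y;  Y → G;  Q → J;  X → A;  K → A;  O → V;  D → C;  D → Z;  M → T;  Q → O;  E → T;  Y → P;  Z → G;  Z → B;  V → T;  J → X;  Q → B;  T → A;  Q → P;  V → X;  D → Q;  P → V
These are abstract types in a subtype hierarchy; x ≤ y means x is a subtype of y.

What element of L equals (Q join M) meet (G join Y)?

G

Q ∨ M = M
G ∨ Y = G
M ∧ G = G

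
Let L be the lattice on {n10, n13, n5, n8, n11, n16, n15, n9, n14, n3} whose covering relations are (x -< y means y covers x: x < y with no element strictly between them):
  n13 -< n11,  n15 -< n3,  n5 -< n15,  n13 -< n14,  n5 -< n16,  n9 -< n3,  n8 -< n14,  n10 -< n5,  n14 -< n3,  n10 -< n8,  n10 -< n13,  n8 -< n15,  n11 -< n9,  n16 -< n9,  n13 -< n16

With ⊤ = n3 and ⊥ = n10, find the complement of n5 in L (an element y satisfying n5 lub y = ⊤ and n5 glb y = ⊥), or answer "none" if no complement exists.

n14

Need y with n5 ∨ y = n3 and n5 ∧ y = n10.
Checking each element gives: n14.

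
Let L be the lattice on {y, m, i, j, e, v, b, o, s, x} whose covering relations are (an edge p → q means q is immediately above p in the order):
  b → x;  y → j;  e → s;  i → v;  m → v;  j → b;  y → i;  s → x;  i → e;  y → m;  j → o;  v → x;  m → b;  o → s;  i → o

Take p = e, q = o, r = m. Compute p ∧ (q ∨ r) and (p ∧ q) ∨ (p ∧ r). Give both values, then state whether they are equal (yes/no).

e; i; no

q ∨ r = x, so p ∧ (q ∨ r) = e ∧ x = e.
p ∧ q = i and p ∧ r = y, so (p ∧ q) ∨ (p ∧ r) = i ∨ y = i.
Equal: no.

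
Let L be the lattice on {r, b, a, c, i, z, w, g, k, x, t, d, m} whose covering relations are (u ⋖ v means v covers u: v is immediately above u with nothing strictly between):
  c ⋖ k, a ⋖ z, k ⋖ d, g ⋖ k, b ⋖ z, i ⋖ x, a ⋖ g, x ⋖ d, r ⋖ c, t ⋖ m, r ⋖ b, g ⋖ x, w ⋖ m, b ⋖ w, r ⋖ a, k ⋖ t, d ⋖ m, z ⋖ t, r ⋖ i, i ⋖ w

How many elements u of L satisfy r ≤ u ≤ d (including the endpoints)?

8

The interval [r, d] = {a, c, d, g, i, k, r, x}, which has 8 elements.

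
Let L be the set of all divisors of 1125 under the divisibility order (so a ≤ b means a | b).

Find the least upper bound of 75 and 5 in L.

75

In the divisibility order, the join is the least common multiple: lcm(75, 5) = 75.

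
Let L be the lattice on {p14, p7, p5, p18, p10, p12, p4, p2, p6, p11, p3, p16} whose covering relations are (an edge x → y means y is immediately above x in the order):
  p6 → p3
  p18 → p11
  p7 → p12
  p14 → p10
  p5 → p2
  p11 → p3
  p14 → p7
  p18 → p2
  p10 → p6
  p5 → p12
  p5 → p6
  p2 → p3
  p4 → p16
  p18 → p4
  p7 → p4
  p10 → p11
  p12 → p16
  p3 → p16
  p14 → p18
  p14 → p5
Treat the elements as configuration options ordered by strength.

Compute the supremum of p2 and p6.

p3

Common upper bounds of {p2, p6}: p16, p3.
The least among these is p3.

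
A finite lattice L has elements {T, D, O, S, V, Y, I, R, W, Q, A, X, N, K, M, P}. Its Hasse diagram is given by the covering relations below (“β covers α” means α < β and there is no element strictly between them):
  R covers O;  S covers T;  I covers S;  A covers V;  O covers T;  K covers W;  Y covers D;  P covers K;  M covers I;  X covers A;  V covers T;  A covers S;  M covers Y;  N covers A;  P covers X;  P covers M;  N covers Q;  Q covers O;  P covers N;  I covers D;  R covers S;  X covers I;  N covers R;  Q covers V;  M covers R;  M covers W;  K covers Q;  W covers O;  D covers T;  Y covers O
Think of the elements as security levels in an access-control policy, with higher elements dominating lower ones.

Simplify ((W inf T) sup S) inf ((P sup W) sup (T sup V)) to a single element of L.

S

W ∧ T = T
T ∨ S = S
P ∨ W = P
T ∨ V = V
P ∨ V = P
S ∧ P = S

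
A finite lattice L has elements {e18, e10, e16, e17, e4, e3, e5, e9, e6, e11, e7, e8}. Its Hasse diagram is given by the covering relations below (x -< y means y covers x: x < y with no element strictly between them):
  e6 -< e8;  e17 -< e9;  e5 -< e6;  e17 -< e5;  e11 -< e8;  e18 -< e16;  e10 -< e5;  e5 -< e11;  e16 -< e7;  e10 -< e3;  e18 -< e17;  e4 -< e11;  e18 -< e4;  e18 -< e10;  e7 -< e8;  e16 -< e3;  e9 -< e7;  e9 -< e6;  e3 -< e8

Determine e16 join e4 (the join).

Common upper bounds of {e16, e4}: e8.
The least among these is e8.

e8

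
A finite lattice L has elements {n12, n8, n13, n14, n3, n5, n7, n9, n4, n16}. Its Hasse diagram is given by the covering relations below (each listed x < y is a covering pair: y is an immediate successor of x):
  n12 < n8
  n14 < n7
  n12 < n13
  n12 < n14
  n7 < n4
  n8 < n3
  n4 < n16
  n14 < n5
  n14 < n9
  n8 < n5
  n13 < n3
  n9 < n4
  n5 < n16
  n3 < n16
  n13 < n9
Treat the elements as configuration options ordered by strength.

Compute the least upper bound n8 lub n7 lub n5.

Common upper bounds of {n8, n7, n5}: n16.
The least among these is n16.

n16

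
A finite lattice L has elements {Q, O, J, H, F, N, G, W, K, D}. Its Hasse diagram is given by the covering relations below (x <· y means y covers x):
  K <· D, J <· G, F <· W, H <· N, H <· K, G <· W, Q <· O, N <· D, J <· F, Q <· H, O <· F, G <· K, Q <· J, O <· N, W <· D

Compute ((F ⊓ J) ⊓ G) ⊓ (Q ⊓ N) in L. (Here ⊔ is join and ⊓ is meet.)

Q

F ∧ J = J
J ∧ G = J
Q ∧ N = Q
J ∧ Q = Q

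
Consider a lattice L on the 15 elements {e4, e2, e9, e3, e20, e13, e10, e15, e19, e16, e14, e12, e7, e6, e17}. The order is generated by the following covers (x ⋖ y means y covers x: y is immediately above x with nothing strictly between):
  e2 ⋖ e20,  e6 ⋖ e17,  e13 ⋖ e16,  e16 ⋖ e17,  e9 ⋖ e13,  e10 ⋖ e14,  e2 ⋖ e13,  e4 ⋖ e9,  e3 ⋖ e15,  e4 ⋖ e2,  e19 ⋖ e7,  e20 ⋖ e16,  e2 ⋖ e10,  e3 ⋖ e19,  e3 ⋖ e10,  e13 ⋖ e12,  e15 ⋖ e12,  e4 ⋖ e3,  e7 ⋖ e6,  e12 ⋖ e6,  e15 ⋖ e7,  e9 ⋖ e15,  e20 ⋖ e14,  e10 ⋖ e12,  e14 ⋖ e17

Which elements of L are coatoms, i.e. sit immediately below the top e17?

e14, e16, e6

The coatoms are exactly the elements covered by e17: e14, e16, e6.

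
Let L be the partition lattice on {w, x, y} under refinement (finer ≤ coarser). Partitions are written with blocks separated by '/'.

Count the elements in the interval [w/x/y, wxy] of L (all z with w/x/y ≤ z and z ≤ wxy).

5

The interval [w/x/y, wxy] = {w/x/y, w/xy, wx/y, wxy, wy/x}, which has 5 elements.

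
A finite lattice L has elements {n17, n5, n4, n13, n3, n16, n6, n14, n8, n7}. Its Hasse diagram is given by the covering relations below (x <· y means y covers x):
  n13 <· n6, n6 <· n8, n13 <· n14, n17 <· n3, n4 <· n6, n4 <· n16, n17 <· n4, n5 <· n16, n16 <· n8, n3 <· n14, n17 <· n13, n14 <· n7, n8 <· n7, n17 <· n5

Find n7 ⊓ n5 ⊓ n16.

Common lower bounds of {n7, n5, n16}: n17, n5.
The greatest among these is n5.

n5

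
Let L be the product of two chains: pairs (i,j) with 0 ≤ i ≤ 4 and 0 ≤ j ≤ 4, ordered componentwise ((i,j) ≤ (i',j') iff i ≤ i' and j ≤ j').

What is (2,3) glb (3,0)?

(2,0)

In a product of chains, the meet is componentwise min, giving (2,0).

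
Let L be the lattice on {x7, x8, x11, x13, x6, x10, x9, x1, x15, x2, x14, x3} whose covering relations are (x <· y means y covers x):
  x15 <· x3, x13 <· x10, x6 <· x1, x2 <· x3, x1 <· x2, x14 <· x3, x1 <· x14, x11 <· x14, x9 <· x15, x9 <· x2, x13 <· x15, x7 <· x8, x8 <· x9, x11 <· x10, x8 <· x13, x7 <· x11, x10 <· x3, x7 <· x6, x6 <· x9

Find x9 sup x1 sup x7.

x2

Common upper bounds of {x9, x1, x7}: x2, x3.
The least among these is x2.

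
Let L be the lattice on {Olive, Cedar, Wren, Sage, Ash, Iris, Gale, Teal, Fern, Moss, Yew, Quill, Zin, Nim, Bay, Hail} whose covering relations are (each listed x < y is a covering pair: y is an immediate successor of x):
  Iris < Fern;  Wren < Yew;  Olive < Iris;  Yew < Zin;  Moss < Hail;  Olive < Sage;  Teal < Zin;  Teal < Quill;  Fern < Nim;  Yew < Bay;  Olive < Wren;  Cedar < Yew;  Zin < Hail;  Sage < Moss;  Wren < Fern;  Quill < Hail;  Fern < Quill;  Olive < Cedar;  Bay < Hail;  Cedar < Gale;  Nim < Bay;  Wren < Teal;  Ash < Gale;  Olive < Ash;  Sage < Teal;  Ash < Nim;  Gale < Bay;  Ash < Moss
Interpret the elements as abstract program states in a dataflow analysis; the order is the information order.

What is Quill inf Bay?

Common lower bounds of {Quill, Bay}: Fern, Iris, Olive, Wren.
The greatest among these is Fern.

Fern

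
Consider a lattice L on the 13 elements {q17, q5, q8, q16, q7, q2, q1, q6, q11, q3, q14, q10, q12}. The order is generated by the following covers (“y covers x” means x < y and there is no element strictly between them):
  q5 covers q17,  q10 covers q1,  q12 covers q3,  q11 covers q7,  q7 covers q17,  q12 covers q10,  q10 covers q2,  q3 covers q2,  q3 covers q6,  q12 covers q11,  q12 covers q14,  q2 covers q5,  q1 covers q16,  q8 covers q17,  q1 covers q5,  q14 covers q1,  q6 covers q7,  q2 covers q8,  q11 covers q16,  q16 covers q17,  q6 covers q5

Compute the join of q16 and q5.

Common upper bounds of {q16, q5}: q1, q10, q12, q14.
The least among these is q1.

q1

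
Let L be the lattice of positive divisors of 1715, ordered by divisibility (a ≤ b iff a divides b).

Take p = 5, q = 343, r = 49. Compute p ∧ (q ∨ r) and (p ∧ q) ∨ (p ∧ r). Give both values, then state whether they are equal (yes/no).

q ∨ r = 343, so p ∧ (q ∨ r) = 5 ∧ 343 = 1.
p ∧ q = 1 and p ∧ r = 1, so (p ∧ q) ∨ (p ∧ r) = 1 ∨ 1 = 1.
Equal: yes.

1; 1; yes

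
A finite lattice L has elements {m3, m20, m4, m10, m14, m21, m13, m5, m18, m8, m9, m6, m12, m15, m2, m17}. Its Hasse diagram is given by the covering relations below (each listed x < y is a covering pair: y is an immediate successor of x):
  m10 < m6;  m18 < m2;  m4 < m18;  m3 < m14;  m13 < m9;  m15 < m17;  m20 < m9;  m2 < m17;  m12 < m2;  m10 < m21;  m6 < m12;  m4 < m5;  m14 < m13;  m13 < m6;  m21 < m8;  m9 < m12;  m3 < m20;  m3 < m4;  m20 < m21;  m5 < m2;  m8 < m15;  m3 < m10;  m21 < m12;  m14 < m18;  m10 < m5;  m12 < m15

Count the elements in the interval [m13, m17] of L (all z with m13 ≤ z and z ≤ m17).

7

The interval [m13, m17] = {m12, m13, m15, m17, m2, m6, m9}, which has 7 elements.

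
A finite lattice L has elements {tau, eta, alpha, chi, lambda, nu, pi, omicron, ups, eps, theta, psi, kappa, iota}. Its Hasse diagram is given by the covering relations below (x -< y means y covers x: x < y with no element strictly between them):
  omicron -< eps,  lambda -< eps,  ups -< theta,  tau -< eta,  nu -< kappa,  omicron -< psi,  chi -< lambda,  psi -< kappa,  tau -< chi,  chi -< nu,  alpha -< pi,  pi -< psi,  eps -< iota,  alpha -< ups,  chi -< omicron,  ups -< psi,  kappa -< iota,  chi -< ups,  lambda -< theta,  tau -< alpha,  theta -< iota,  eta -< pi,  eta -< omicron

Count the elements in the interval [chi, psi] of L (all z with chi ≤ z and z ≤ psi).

4

The interval [chi, psi] = {chi, omicron, psi, ups}, which has 4 elements.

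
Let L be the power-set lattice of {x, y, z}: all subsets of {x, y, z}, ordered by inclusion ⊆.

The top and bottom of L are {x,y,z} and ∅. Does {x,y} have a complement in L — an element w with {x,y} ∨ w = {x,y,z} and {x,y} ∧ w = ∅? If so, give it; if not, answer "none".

{z}

Need w with {x,y} ∨ w = {x,y,z} and {x,y} ∧ w = ∅.
Checking each element gives: {z}.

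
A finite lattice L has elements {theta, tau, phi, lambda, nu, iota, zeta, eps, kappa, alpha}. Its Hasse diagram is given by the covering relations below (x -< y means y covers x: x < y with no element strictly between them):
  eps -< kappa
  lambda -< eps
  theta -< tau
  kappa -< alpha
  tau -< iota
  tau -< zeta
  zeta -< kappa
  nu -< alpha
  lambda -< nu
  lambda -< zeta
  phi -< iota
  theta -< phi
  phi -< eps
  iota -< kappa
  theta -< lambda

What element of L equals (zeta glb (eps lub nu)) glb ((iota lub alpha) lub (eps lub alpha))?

zeta

eps ∨ nu = alpha
zeta ∧ alpha = zeta
iota ∨ alpha = alpha
eps ∨ alpha = alpha
alpha ∨ alpha = alpha
zeta ∧ alpha = zeta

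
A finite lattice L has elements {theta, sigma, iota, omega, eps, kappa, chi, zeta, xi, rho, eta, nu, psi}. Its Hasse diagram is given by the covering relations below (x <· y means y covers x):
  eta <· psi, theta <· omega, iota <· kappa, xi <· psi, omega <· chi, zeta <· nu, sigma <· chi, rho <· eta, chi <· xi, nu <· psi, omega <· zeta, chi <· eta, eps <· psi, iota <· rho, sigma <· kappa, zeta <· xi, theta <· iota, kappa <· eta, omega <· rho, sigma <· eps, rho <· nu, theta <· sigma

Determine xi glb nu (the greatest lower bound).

zeta

Common lower bounds of {xi, nu}: omega, theta, zeta.
The greatest among these is zeta.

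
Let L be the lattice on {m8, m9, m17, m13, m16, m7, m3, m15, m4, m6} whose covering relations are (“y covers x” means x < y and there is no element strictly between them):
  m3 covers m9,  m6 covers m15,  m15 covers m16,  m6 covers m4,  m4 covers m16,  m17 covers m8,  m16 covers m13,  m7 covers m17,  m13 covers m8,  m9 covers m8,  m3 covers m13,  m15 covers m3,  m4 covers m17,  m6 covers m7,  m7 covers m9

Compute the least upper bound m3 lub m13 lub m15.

Common upper bounds of {m3, m13, m15}: m15, m6.
The least among these is m15.

m15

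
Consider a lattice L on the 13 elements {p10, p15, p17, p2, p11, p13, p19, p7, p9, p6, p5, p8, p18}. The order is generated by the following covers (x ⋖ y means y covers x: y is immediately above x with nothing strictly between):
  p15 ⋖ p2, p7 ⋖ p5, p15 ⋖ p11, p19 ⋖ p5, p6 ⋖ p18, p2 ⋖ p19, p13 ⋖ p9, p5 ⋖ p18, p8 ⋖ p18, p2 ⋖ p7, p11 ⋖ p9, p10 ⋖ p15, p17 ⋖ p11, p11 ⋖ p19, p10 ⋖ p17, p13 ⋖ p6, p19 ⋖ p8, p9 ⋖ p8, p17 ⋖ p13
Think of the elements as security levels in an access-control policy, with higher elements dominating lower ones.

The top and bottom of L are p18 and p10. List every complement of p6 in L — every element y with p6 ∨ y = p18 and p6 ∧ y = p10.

p15, p2, p7

Need y with p6 ∨ y = p18 and p6 ∧ y = p10.
Checking each element gives: p15, p2, p7.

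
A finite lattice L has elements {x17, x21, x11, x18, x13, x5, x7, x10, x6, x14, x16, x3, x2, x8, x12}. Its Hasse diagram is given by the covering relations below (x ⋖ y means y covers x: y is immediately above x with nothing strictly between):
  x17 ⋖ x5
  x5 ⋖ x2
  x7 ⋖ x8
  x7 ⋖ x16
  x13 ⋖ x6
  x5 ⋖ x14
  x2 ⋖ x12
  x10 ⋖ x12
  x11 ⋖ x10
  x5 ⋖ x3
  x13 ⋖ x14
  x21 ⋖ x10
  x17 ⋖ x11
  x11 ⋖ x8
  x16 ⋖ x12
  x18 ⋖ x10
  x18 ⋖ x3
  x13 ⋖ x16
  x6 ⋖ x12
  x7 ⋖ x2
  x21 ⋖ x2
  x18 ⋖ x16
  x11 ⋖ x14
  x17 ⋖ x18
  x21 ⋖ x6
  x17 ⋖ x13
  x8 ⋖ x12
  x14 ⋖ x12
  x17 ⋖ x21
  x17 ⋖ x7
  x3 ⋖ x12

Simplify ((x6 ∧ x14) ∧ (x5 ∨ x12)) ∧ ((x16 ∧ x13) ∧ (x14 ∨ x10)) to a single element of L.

x6 ∧ x14 = x13
x5 ∨ x12 = x12
x13 ∧ x12 = x13
x16 ∧ x13 = x13
x14 ∨ x10 = x12
x13 ∧ x12 = x13
x13 ∧ x13 = x13

x13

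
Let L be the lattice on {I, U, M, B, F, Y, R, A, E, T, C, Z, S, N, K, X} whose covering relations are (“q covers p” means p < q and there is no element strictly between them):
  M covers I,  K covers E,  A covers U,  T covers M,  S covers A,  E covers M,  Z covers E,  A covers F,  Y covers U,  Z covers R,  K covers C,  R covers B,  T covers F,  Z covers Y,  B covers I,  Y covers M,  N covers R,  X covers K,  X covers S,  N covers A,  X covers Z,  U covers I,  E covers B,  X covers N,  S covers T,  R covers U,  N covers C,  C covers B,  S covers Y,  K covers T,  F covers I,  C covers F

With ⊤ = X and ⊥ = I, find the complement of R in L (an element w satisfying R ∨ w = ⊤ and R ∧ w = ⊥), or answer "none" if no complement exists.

Need w with R ∨ w = X and R ∧ w = I.
Checking each element gives: T.

T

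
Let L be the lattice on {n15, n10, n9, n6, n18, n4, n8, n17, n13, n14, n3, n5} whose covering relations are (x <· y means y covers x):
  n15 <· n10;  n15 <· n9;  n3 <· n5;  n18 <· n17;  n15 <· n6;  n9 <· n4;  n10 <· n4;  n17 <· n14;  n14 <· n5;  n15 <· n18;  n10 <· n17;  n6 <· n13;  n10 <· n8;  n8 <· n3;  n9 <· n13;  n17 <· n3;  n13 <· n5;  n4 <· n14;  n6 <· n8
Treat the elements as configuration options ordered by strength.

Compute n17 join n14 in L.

n14

n17 ∨ n14 = n14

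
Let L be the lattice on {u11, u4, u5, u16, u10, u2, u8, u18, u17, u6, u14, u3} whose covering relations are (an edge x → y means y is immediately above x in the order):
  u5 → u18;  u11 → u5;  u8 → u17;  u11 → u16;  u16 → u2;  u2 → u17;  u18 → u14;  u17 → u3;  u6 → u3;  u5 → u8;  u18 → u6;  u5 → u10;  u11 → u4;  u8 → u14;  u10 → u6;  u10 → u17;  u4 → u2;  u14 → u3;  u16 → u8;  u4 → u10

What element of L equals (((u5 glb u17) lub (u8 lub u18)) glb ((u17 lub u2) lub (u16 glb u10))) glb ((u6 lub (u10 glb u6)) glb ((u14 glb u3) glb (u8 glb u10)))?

u5 ∧ u17 = u5
u8 ∨ u18 = u14
u5 ∨ u14 = u14
u17 ∨ u2 = u17
u16 ∧ u10 = u11
u17 ∨ u11 = u17
u14 ∧ u17 = u8
u10 ∧ u6 = u10
u6 ∨ u10 = u6
u14 ∧ u3 = u14
u8 ∧ u10 = u5
u14 ∧ u5 = u5
u6 ∧ u5 = u5
u8 ∧ u5 = u5

u5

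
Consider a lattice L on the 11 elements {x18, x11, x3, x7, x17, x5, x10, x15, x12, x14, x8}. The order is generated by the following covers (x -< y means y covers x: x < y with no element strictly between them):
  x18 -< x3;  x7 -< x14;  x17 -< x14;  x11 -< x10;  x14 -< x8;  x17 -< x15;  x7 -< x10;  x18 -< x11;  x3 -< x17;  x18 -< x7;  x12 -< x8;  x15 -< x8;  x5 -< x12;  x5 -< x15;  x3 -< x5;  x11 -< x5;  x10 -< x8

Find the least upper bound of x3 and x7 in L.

Common upper bounds of {x3, x7}: x14, x8.
The least among these is x14.

x14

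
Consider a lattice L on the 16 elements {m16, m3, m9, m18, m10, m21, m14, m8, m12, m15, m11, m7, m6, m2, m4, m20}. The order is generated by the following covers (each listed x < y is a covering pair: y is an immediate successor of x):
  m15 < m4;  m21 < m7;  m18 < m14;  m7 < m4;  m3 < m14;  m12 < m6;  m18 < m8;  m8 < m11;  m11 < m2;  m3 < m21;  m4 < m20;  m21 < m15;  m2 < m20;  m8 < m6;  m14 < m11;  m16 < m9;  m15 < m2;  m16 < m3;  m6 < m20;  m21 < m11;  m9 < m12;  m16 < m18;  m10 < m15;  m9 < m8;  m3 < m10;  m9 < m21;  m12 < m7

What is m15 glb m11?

m21

Common lower bounds of {m15, m11}: m16, m21, m3, m9.
The greatest among these is m21.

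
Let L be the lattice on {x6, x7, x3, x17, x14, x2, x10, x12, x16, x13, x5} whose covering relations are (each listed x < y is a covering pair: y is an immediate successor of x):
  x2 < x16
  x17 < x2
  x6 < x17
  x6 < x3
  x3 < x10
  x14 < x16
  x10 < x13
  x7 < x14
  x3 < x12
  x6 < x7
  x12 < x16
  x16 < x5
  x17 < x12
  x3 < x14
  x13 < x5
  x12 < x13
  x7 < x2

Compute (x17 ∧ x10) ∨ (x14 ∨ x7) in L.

x14

x17 ∧ x10 = x6
x14 ∨ x7 = x14
x6 ∨ x14 = x14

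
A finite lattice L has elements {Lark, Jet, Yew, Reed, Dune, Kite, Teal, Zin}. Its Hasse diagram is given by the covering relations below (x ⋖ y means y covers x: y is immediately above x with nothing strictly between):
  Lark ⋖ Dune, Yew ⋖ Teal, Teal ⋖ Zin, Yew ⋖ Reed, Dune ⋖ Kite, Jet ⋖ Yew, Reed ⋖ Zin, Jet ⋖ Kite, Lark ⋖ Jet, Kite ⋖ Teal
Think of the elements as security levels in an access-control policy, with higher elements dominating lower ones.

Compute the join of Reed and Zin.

Zin

Common upper bounds of {Reed, Zin}: Zin.
The least among these is Zin.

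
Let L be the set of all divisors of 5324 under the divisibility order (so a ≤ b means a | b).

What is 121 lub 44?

In the divisibility order, the join is the least common multiple: lcm(121, 44) = 484.

484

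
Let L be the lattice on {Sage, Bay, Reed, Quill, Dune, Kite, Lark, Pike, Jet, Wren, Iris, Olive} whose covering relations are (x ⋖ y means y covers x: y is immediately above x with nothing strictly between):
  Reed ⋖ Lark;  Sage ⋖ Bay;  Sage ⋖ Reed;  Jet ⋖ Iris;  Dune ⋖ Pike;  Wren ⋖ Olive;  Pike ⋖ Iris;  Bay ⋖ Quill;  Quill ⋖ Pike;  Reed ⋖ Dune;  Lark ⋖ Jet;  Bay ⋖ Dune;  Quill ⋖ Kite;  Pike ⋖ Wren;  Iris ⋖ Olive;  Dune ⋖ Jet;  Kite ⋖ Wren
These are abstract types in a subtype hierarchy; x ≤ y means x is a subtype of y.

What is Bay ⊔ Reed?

Dune

Common upper bounds of {Bay, Reed}: Dune, Iris, Jet, Olive, Pike, Wren.
The least among these is Dune.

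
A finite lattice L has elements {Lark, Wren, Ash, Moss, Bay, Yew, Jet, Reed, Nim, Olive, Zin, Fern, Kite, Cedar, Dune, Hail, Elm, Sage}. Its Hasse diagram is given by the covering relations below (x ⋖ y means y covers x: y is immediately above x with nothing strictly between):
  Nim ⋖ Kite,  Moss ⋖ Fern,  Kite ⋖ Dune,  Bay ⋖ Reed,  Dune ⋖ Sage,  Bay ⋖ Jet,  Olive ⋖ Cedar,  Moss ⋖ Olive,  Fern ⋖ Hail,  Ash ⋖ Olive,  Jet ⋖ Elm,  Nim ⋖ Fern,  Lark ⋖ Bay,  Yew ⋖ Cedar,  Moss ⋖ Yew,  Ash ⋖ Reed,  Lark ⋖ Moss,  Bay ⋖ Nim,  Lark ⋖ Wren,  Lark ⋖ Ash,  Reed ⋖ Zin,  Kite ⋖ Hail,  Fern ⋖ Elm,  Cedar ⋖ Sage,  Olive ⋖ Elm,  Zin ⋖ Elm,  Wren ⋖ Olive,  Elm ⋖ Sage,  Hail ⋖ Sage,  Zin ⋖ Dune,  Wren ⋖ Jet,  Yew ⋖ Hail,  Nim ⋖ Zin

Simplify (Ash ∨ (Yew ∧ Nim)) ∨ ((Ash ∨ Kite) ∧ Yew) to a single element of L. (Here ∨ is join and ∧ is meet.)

Yew ∧ Nim = Lark
Ash ∨ Lark = Ash
Ash ∨ Kite = Dune
Dune ∧ Yew = Lark
Ash ∨ Lark = Ash

Ash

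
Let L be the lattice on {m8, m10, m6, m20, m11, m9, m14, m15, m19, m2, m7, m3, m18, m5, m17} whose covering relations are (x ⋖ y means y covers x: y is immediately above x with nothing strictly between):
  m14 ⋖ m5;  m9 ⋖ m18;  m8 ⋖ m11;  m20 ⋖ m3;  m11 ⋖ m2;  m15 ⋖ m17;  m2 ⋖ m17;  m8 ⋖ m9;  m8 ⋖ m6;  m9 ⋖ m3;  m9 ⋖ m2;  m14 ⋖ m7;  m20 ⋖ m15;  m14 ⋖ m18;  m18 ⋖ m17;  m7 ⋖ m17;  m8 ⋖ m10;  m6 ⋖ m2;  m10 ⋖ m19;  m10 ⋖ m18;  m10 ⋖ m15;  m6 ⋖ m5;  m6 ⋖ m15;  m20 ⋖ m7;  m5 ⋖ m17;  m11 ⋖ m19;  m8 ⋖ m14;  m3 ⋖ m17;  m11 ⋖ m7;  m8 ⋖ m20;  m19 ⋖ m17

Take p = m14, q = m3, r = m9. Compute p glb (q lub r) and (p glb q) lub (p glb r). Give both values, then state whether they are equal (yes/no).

m8; m8; yes

q lub r = m3, so p glb (q lub r) = m14 glb m3 = m8.
p glb q = m8 and p glb r = m8, so (p glb q) lub (p glb r) = m8 lub m8 = m8.
Equal: yes.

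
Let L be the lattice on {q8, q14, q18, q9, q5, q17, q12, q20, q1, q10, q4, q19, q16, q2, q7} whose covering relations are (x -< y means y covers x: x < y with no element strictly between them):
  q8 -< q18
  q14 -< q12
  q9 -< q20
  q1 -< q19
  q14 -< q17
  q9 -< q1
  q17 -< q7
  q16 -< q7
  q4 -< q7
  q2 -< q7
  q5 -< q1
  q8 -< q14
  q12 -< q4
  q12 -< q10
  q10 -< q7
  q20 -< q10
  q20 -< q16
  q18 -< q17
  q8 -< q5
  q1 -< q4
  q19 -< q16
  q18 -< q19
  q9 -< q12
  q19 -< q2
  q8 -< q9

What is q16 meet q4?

Common lower bounds of {q16, q4}: q1, q5, q8, q9.
The greatest among these is q1.

q1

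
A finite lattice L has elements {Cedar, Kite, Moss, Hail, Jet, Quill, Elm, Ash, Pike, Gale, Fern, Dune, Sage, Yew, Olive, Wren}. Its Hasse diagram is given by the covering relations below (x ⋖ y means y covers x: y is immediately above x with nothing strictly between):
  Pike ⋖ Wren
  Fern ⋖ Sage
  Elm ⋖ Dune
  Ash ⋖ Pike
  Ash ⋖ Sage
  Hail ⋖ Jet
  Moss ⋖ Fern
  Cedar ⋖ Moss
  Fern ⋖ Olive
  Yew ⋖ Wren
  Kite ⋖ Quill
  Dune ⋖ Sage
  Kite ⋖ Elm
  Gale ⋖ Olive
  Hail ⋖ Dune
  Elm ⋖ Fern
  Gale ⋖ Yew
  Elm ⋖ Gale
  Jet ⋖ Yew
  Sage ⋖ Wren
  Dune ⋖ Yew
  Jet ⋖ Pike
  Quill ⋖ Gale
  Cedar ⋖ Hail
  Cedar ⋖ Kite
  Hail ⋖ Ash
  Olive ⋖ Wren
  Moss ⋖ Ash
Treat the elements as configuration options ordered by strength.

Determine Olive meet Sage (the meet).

Fern

Common lower bounds of {Olive, Sage}: Cedar, Elm, Fern, Kite, Moss.
The greatest among these is Fern.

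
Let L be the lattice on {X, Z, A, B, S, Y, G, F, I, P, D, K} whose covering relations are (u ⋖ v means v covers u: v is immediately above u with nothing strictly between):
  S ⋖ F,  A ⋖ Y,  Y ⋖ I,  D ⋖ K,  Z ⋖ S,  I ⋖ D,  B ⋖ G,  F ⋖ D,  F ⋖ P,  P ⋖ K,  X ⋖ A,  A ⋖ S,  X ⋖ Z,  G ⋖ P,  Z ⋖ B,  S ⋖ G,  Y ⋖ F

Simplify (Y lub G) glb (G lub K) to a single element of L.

Y ∨ G = P
G ∨ K = K
P ∧ K = P

P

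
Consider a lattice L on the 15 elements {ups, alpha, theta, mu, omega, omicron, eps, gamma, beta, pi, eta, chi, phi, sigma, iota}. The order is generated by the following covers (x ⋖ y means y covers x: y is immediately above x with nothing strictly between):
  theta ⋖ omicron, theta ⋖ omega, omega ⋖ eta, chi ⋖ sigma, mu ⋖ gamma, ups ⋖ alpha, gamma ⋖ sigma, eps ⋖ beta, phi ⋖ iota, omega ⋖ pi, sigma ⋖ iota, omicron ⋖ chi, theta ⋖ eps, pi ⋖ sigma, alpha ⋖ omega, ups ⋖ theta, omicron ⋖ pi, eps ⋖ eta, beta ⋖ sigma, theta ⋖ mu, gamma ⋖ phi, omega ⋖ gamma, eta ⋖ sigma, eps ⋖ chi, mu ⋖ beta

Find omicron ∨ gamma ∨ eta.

Common upper bounds of {omicron, gamma, eta}: iota, sigma.
The least among these is sigma.

sigma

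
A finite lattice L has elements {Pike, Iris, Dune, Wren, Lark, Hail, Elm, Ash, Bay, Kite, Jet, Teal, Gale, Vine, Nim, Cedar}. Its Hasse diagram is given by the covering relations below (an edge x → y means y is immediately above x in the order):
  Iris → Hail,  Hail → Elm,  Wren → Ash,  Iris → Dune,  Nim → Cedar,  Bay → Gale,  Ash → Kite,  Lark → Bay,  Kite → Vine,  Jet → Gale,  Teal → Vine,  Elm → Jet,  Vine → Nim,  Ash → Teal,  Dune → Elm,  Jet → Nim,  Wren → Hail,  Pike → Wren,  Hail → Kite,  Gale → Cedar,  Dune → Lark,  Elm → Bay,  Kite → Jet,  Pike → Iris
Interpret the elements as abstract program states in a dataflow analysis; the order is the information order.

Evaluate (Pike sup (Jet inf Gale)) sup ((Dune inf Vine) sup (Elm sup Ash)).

Jet ∧ Gale = Jet
Pike ∨ Jet = Jet
Dune ∧ Vine = Iris
Elm ∨ Ash = Jet
Iris ∨ Jet = Jet
Jet ∨ Jet = Jet

Jet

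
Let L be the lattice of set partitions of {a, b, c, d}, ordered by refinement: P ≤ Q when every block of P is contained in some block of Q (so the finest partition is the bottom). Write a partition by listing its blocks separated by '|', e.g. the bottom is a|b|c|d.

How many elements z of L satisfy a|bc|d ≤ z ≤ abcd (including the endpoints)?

5

The interval [a|bc|d, abcd] = {abcd, abc|d, ad|bc, a|bcd, a|bc|d}, which has 5 elements.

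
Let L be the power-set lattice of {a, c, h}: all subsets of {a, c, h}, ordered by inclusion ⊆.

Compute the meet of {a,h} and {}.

Common lower bounds of {{a,h}, {}}: {}.
The greatest among these is {}.

{}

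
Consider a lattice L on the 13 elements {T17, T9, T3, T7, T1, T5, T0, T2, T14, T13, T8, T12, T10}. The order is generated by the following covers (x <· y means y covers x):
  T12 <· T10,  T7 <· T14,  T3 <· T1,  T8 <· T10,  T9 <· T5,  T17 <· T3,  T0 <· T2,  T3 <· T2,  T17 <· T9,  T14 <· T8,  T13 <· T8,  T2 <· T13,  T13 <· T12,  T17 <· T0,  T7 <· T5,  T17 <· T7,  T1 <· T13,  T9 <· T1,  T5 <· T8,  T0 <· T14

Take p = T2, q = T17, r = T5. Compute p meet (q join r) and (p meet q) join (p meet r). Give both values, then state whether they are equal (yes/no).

T17; T17; yes

q join r = T5, so p meet (q join r) = T2 meet T5 = T17.
p meet q = T17 and p meet r = T17, so (p meet q) join (p meet r) = T17 join T17 = T17.
Equal: yes.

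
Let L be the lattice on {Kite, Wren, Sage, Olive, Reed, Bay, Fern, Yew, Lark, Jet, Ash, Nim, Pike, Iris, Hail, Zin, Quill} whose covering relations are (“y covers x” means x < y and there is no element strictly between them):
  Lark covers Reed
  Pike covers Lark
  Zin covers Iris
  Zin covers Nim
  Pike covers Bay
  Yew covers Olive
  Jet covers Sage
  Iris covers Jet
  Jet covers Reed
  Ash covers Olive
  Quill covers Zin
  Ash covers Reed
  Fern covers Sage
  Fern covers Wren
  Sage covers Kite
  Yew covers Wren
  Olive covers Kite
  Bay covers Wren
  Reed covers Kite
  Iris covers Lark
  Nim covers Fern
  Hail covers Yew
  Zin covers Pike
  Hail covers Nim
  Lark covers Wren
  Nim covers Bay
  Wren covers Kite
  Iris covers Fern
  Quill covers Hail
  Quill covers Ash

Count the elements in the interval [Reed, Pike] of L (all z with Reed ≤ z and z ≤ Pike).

3

The interval [Reed, Pike] = {Lark, Pike, Reed}, which has 3 elements.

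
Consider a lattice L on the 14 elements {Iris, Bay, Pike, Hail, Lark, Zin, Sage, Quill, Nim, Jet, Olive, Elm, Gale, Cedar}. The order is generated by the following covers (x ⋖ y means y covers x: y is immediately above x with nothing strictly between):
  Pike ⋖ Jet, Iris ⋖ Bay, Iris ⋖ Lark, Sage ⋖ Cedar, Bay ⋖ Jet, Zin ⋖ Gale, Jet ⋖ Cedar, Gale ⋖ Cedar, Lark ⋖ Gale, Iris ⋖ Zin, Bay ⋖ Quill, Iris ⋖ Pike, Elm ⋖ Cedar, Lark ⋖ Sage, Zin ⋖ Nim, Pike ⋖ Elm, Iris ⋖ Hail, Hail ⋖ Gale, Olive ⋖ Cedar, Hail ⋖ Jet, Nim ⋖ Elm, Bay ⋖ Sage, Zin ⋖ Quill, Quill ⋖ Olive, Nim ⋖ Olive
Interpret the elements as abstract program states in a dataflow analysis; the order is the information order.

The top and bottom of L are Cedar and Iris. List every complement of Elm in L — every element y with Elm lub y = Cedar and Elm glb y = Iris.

Need y with Elm ∨ y = Cedar and Elm ∧ y = Iris.
Checking each element gives: Bay, Hail, Lark, Sage.

Bay, Hail, Lark, Sage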